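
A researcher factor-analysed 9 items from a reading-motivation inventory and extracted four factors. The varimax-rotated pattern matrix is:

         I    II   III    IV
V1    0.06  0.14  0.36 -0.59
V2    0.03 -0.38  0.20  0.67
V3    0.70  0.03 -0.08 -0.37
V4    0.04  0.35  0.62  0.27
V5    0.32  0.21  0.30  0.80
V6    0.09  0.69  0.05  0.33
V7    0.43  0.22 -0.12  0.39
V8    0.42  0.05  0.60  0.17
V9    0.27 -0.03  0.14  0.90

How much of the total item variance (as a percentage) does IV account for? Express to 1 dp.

SS loadings for IV = (-0.59)² + 0.67² + (-0.37)² + 0.27² + 0.80² + 0.33² + 0.39² + 0.17² + 0.90² = 2.7467
With 9 standardized items, total variance = 9. Proportion = 2.7467/9 = 0.3052 → 30.52%.

30.5%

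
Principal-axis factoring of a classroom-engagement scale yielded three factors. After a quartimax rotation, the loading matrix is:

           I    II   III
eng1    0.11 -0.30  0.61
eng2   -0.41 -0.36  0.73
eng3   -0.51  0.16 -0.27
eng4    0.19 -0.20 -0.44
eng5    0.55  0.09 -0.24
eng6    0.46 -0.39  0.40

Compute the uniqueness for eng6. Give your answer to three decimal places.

h² = 0.46² + (-0.39)² + 0.40² = 0.2116 + 0.1521 + 0.1600 = 0.5237
Uniqueness u² = 1 − h² = 1 − 0.5237 = 0.4763

0.476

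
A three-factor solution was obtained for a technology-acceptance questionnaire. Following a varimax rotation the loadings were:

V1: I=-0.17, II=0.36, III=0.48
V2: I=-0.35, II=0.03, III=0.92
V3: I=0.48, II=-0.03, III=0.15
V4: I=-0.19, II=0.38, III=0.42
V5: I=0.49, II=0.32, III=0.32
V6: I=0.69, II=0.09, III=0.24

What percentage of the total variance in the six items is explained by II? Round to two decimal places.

SS loadings for II = 0.36² + 0.03² + (-0.03)² + 0.38² + 0.32² + 0.09² = 0.3863
With 6 standardized items, total variance = 6. Proportion = 0.3863/6 = 0.0644 → 6.44%.

6.44%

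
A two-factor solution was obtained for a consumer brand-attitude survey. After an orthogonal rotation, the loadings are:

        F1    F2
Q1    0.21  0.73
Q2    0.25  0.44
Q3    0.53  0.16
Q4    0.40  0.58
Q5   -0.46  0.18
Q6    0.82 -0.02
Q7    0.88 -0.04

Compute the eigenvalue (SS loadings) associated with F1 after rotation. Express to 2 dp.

2.21

SS loadings for F1 = 0.21² + 0.25² + 0.53² + 0.40² + (-0.46)² + 0.82² + 0.88² = 0.0441 + 0.0625 + 0.2809 + 0.1600 + 0.2116 + 0.6724 + 0.7744 = 2.2059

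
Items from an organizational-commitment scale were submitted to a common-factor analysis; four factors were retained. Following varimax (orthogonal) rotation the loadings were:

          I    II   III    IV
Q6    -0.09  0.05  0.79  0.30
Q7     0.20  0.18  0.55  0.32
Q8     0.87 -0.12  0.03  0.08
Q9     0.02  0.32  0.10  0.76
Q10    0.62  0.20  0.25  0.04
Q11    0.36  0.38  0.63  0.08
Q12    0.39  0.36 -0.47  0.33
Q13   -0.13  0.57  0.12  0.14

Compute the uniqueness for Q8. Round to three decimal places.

0.221

h² = 0.87² + (-0.12)² + 0.03² + 0.08² = 0.7569 + 0.0144 + 0.0009 + 0.0064 = 0.7786
Uniqueness u² = 1 − h² = 1 − 0.7786 = 0.2214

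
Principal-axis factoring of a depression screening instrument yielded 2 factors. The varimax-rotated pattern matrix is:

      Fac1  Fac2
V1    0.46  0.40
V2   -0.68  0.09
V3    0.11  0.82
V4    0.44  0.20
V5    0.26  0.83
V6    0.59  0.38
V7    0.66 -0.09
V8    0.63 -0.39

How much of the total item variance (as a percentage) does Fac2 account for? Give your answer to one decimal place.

SS loadings for Fac2 = 0.40² + 0.09² + 0.82² + 0.20² + 0.83² + 0.38² + (-0.09)² + (-0.39)² = 1.8740
With 8 standardized items, total variance = 8. Proportion = 1.8740/8 = 0.2342 → 23.42%.

23.4%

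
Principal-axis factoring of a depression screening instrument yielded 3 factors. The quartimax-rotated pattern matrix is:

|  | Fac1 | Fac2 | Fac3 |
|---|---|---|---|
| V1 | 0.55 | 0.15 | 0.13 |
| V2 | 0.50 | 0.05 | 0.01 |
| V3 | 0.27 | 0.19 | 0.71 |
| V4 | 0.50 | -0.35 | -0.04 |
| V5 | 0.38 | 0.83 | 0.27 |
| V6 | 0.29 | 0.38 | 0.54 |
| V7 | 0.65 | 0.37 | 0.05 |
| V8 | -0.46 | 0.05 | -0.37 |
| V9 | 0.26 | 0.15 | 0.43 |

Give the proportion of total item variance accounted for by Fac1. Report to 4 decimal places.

SS loadings for Fac1 = 0.55² + 0.50² + 0.27² + 0.50² + 0.38² + 0.29² + 0.65² + (-0.46)² + 0.26² = 1.8056
Proportion of variance = 1.8056 / 9 = 0.2006.

0.2006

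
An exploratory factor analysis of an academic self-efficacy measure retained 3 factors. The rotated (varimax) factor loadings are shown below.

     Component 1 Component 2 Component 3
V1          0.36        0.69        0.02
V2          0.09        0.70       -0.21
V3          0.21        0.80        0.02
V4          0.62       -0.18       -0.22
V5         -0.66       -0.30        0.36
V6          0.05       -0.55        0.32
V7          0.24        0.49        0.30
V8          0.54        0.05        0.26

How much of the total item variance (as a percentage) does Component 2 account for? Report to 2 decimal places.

SS loadings for Component 2 = 0.69² + 0.70² + 0.80² + (-0.18)² + (-0.30)² + (-0.55)² + 0.49² + 0.05² = 2.2736
With 8 standardized items, total variance = 8. Proportion = 2.2736/8 = 0.2842 → 28.42%.

28.42%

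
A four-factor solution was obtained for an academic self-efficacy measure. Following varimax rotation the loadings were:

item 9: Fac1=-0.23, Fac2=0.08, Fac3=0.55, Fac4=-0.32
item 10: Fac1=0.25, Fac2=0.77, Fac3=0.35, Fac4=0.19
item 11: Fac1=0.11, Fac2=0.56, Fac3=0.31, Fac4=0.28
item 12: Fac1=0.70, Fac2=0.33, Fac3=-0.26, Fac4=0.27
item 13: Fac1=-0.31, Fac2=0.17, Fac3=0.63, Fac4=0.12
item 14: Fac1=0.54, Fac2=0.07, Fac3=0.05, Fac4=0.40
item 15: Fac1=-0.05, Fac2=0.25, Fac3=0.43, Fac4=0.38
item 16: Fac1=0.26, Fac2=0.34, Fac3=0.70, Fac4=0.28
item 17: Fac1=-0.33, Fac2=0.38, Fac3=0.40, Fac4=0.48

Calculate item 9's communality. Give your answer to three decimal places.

h² = (-0.23)² + 0.08² + 0.55² + (-0.32)² = 0.0529 + 0.0064 + 0.3025 + 0.1024 = 0.4642

0.464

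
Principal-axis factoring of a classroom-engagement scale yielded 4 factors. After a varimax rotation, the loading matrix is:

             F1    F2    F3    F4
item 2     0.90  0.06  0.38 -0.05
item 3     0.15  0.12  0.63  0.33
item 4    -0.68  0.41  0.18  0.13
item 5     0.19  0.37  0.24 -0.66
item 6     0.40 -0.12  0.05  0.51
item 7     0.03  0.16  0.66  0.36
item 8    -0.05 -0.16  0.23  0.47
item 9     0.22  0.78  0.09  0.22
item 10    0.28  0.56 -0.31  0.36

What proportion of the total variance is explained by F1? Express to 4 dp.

0.1801

SS loadings for F1 = 0.90² + 0.15² + (-0.68)² + 0.19² + 0.40² + 0.03² + (-0.05)² + 0.22² + 0.28² = 1.6212
Proportion of variance = 1.6212 / 9 = 0.1801.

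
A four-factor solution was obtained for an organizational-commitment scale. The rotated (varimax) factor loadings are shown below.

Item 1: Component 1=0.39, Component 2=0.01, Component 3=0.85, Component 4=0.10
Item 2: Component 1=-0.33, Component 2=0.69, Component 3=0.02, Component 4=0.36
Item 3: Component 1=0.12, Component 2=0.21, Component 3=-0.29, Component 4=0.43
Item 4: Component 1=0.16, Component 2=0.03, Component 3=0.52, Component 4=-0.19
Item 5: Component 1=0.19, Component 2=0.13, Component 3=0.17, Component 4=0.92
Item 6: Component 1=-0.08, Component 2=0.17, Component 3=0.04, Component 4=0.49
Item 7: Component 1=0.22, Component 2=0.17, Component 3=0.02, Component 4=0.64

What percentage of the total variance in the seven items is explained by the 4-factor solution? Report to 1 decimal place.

56.5%

Communalities: 0.8847, 0.7150, 0.3275, 0.3330, 0.9283, 0.2770, 0.4873; Σh² = 3.9528.
Total variance with 7 standardized items is 7, so the solution explains 3.9528/7 = 0.5647 = 56.47%.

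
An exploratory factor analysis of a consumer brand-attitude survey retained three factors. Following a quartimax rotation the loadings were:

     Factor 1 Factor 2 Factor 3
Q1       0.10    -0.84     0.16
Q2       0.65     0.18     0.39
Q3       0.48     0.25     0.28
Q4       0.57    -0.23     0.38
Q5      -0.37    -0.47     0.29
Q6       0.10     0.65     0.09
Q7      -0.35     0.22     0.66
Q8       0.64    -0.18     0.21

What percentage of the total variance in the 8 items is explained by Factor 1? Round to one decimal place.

20.8%

SS loadings for Factor 1 = 0.10² + 0.65² + 0.48² + 0.57² + (-0.37)² + 0.10² + (-0.35)² + 0.64² = 1.6668
With 8 standardized items, total variance = 8. Proportion = 1.6668/8 = 0.2084 → 20.84%.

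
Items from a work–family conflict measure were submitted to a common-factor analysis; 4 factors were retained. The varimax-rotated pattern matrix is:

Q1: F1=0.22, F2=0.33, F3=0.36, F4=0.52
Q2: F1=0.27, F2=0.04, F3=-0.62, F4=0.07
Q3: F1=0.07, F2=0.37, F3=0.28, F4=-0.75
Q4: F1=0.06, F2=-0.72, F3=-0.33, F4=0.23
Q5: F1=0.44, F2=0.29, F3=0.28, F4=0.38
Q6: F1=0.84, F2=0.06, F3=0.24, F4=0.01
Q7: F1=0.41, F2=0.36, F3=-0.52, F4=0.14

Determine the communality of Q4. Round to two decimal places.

h² = 0.06² + (-0.72)² + (-0.33)² + 0.23² = 0.0036 + 0.5184 + 0.1089 + 0.0529 = 0.6838

0.68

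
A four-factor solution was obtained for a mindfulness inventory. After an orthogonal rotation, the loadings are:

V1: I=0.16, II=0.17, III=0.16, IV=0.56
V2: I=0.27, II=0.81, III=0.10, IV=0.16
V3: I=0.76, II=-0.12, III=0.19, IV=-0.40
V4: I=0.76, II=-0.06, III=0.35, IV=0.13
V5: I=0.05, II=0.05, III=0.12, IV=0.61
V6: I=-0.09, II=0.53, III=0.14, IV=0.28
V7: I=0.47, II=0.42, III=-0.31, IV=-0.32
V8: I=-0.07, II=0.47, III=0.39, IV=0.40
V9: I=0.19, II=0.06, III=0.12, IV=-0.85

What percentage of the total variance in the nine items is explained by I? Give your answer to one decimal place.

17.0%

SS loadings for I = 0.16² + 0.27² + 0.76² + 0.76² + 0.05² + (-0.09)² + 0.47² + (-0.07)² + 0.19² = 1.5262
With 9 standardized items, total variance = 9. Proportion = 1.5262/9 = 0.1696 → 16.96%.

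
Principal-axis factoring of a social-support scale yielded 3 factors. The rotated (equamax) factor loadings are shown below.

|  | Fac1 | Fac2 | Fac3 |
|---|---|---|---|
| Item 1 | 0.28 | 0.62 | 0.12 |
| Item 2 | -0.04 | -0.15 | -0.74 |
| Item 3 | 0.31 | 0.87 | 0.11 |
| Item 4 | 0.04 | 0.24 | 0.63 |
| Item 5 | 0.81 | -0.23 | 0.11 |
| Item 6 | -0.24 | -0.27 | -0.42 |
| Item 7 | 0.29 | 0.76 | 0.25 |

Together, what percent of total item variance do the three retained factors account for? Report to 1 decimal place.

SS loadings by factor: 0.9755, 1.9248, 1.2220; total = 4.1223.
Total variance with 7 standardized items is 7, so the solution explains 4.1223/7 = 0.5889 = 58.89%.

58.9%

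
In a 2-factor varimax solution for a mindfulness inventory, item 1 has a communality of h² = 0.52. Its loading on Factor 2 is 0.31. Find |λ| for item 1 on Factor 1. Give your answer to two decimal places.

Under orthogonal rotation h² = Σλ², so λ_Factor 1² = h² − (0.0961) = 0.52 − 0.0961 = 0.4239.
|λ| = √0.4239 = 0.6511.

0.65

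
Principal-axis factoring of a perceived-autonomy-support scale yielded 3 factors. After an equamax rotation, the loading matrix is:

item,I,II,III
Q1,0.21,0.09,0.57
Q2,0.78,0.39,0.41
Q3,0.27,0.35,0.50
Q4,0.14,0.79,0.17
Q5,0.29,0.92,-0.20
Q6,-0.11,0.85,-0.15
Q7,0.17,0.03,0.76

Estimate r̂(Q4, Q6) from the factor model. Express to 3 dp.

r̂ = Σ λ_i·λ_j across factors = (0.14)(-0.11) + (0.79)(0.85) + (0.17)(-0.15)
  = -0.0154 +0.6715 -0.0255 = 0.6306

0.631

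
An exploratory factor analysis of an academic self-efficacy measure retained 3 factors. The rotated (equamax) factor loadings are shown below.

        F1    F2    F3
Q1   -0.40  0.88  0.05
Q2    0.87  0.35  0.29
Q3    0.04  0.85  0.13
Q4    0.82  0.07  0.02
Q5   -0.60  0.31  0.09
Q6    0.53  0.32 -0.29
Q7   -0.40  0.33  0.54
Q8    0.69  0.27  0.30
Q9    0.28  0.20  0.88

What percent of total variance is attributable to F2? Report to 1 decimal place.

22.7%

SS loadings for F2 = 0.88² + 0.35² + 0.85² + 0.07² + 0.31² + 0.32² + 0.33² + 0.27² + 0.20² = 2.0446
With 9 standardized items, total variance = 9. Proportion = 2.0446/9 = 0.2272 → 22.72%.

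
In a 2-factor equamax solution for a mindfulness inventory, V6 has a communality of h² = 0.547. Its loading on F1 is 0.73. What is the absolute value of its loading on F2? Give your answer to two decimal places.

0.12

Under orthogonal rotation h² = Σλ², so λ_F2² = h² − (0.5329) = 0.547 − 0.5329 = 0.0141.
|λ| = √0.0141 = 0.1187.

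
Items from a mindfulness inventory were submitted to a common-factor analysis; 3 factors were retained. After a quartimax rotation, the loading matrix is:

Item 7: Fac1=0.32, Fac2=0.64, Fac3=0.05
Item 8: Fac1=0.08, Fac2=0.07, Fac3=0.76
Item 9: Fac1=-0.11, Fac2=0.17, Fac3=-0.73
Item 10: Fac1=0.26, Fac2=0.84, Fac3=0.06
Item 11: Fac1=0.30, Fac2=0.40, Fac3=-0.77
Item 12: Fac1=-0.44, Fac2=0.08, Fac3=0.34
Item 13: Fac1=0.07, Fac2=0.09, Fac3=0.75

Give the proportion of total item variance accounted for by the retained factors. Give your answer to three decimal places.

0.598

Communalities: 0.5145, 0.5889, 0.5739, 0.7768, 0.8429, 0.3156, 0.5755; Σh² = 4.1881.
Total variance with 7 standardized items is 7, so the solution explains 4.1881/7 = 0.5983.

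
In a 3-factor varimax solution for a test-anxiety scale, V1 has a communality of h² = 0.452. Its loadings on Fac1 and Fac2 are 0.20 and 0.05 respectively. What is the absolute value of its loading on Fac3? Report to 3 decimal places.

Under orthogonal rotation h² = Σλ², so λ_Fac3² = h² − (0.0425) = 0.452 − 0.0425 = 0.4095.
|λ| = √0.4095 = 0.6399.

0.640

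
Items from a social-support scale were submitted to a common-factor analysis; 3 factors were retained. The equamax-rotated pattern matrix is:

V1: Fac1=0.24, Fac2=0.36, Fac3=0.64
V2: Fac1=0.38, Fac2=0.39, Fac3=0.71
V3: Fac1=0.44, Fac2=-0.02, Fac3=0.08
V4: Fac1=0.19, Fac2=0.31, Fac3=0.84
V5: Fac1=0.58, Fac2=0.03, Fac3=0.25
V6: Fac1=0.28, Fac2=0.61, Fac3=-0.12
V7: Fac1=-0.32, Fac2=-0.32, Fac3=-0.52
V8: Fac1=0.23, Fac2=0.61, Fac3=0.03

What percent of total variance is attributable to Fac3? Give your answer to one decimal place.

24.7%

SS loadings for Fac3 = 0.64² + 0.71² + 0.08² + 0.84² + 0.25² + (-0.12)² + (-0.52)² + 0.03² = 1.9739
With 8 standardized items, total variance = 8. Proportion = 1.9739/8 = 0.2467 → 24.67%.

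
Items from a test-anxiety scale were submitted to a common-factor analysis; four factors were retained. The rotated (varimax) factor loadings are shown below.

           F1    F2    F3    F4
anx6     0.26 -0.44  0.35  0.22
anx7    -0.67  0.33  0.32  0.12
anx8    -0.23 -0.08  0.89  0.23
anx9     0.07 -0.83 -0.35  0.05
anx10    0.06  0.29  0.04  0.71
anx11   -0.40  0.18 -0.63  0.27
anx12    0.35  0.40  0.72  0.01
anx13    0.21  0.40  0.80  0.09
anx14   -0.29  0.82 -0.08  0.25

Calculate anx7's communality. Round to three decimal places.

0.675

h² = (-0.67)² + 0.33² + 0.32² + 0.12² = 0.4489 + 0.1089 + 0.1024 + 0.0144 = 0.6746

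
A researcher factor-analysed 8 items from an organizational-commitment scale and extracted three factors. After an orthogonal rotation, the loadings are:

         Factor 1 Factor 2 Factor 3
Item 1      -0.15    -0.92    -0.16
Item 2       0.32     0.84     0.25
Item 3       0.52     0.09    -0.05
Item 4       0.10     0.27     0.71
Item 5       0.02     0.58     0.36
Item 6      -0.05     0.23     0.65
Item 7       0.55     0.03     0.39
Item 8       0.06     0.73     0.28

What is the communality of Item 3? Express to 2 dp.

0.28

h² = 0.52² + 0.09² + (-0.05)² = 0.2704 + 0.0081 + 0.0025 = 0.2810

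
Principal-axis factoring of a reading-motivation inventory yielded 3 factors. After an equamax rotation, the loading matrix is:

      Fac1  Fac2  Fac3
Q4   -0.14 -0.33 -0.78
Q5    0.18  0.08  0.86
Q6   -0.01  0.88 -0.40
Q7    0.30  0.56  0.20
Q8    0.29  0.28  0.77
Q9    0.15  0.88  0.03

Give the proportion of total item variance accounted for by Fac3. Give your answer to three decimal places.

SS loadings for Fac3 = (-0.78)² + 0.86² + (-0.40)² + 0.20² + 0.77² + 0.03² = 2.1418
Proportion of variance = 2.1418 / 6 = 0.3570.

0.357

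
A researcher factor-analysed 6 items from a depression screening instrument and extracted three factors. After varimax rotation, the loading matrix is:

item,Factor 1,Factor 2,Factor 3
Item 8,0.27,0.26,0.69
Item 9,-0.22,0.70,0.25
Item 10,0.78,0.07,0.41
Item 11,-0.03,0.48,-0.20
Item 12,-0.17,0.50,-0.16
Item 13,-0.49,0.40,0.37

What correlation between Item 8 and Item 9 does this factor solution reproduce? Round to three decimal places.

r̂ = Σ λ_i·λ_j across factors = (0.27)(-0.22) + (0.26)(0.70) + (0.69)(0.25)
  = -0.0594 +0.1820 +0.1725 = 0.2951

0.295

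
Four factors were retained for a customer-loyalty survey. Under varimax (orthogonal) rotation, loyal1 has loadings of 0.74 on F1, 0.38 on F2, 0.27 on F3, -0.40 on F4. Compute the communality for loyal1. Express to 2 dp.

0.92

h² = 0.74² + 0.38² + 0.27² + (-0.40)² = 0.5476 + 0.1444 + 0.0729 + 0.1600 = 0.9249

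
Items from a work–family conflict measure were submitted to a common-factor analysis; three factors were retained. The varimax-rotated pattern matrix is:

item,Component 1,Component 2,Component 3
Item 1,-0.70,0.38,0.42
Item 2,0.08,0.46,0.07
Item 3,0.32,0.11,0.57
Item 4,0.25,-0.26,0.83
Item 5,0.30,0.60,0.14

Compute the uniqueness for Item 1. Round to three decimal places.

0.189

h² = (-0.70)² + 0.38² + 0.42² = 0.4900 + 0.1444 + 0.1764 = 0.8108
Uniqueness u² = 1 − h² = 1 − 0.8108 = 0.1892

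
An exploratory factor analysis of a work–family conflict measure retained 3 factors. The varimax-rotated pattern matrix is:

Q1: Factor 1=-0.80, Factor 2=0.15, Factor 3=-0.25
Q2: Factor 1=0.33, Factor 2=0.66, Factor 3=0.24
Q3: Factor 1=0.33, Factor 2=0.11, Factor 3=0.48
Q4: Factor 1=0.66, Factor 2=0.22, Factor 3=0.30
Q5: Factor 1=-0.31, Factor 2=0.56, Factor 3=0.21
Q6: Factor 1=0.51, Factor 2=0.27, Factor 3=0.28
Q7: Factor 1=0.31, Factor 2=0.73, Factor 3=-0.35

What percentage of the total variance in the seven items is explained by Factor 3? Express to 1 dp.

9.8%

SS loadings for Factor 3 = (-0.25)² + 0.24² + 0.48² + 0.30² + 0.21² + 0.28² + (-0.35)² = 0.6855
With 7 standardized items, total variance = 7. Proportion = 0.6855/7 = 0.0979 → 9.79%.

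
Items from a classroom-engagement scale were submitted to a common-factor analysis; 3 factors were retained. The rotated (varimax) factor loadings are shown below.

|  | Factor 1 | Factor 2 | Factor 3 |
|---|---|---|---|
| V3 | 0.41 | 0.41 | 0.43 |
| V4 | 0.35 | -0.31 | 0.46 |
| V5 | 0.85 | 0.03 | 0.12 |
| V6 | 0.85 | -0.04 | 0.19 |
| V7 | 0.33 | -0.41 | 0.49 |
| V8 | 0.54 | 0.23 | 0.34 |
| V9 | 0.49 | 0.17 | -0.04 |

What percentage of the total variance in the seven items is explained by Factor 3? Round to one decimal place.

SS loadings for Factor 3 = 0.43² + 0.46² + 0.12² + 0.19² + 0.49² + 0.34² + (-0.04)² = 0.8043
With 7 standardized items, total variance = 7. Proportion = 0.8043/7 = 0.1149 → 11.49%.

11.5%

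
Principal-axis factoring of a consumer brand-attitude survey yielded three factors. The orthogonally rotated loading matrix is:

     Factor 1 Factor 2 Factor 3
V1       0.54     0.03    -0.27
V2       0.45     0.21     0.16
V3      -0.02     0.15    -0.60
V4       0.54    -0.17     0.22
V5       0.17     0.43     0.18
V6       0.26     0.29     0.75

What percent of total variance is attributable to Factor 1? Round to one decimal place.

14.7%

SS loadings for Factor 1 = 0.54² + 0.45² + (-0.02)² + 0.54² + 0.17² + 0.26² = 0.8826
With 6 standardized items, total variance = 6. Proportion = 0.8826/6 = 0.1471 → 14.71%.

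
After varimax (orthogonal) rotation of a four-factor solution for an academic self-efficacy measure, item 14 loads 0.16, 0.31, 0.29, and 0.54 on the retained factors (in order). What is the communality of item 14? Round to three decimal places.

h² = 0.16² + 0.31² + 0.29² + 0.54² = 0.0256 + 0.0961 + 0.0841 + 0.2916 = 0.4974

0.497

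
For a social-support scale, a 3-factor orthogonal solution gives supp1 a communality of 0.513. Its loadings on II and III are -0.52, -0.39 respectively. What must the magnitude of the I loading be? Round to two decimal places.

Under orthogonal rotation h² = Σλ², so λ_I² = h² − (0.4225) = 0.513 − 0.4225 = 0.0905.
|λ| = √0.0905 = 0.3008.

0.30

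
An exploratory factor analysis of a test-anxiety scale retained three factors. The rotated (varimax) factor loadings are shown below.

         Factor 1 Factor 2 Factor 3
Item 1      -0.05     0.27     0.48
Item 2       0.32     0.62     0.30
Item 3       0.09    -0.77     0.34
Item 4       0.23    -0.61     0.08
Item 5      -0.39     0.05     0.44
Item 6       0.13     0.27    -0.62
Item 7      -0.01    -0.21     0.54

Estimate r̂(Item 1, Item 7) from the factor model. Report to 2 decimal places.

r̂ = Σ λ_i·λ_j across factors = (-0.05)(-0.01) + (0.27)(-0.21) + (0.48)(0.54)
  = +0.0005 -0.0567 +0.2592 = 0.2030

0.20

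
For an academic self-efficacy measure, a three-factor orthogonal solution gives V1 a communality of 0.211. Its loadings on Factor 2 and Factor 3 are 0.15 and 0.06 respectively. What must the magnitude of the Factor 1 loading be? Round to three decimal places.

0.430

Under orthogonal rotation h² = Σλ², so λ_Factor 1² = h² − (0.0261) = 0.211 − 0.0261 = 0.1849.
|λ| = √0.1849 = 0.4300.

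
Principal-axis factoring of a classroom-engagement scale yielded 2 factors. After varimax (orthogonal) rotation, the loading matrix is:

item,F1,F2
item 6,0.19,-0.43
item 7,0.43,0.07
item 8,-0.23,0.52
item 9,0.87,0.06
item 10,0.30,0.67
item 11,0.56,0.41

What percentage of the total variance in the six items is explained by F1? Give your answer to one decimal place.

SS loadings for F1 = 0.19² + 0.43² + (-0.23)² + 0.87² + 0.30² + 0.56² = 1.4344
With 6 standardized items, total variance = 6. Proportion = 1.4344/6 = 0.2391 → 23.91%.

23.9%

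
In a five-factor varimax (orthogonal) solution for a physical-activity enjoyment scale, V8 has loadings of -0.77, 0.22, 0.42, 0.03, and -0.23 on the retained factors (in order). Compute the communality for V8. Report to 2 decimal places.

h² = (-0.77)² + 0.22² + 0.42² + 0.03² + (-0.23)² = 0.5929 + 0.0484 + 0.1764 + 0.0009 + 0.0529 = 0.8715

0.87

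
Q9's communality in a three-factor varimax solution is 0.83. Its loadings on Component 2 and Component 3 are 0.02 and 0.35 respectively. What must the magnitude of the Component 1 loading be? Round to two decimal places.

0.84

Under orthogonal rotation h² = Σλ², so λ_Component 1² = h² − (0.1229) = 0.83 − 0.1229 = 0.7071.
|λ| = √0.7071 = 0.8409.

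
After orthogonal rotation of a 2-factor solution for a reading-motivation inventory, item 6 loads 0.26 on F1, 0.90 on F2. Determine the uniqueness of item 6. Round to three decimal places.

h² = 0.26² + 0.90² = 0.0676 + 0.8100 = 0.8776
Uniqueness u² = 1 − h² = 1 − 0.8776 = 0.1224

0.122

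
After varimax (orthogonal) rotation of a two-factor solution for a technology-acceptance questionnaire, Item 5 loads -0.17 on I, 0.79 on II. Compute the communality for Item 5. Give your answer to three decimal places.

0.653

h² = (-0.17)² + 0.79² = 0.0289 + 0.6241 = 0.6530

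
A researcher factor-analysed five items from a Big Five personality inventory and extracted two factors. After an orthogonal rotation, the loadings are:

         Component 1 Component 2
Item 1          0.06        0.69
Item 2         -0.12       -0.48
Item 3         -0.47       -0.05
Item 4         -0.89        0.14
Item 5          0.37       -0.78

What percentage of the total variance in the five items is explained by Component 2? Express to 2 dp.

26.74%

SS loadings for Component 2 = 0.69² + (-0.48)² + (-0.05)² + 0.14² + (-0.78)² = 1.3370
With 5 standardized items, total variance = 5. Proportion = 1.3370/5 = 0.2674 → 26.74%.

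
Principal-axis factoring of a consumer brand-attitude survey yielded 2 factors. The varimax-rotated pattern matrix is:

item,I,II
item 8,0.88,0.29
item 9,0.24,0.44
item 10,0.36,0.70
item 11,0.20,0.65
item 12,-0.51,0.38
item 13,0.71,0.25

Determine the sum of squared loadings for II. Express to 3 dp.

SS loadings for II = 0.29² + 0.44² + 0.70² + 0.65² + 0.38² + 0.25² = 0.0841 + 0.1936 + 0.4900 + 0.4225 + 0.1444 + 0.0625 = 1.3971

1.397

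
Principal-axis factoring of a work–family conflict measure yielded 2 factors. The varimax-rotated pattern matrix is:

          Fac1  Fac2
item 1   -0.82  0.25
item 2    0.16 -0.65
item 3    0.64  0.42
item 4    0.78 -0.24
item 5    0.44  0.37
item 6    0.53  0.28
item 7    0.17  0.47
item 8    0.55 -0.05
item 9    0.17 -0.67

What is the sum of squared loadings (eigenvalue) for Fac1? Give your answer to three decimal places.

2.551

SS loadings for Fac1 = (-0.82)² + 0.16² + 0.64² + 0.78² + 0.44² + 0.53² + 0.17² + 0.55² + 0.17² = 0.6724 + 0.0256 + 0.4096 + 0.6084 + 0.1936 + 0.2809 + 0.0289 + 0.3025 + 0.0289 = 2.5508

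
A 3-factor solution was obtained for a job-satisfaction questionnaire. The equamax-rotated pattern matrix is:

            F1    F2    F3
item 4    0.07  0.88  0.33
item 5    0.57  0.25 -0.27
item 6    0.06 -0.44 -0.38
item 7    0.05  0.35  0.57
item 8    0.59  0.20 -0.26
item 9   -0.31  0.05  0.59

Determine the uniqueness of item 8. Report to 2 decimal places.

0.54

h² = 0.59² + 0.20² + (-0.26)² = 0.3481 + 0.0400 + 0.0676 = 0.4557
Uniqueness u² = 1 − h² = 1 − 0.4557 = 0.5443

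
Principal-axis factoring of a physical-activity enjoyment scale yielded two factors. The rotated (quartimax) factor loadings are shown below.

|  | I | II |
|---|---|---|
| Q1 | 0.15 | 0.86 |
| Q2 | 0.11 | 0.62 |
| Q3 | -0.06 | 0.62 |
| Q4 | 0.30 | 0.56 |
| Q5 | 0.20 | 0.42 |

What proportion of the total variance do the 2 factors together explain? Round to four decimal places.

0.4333

Communalities: 0.7621, 0.3965, 0.3880, 0.4036, 0.2164; Σh² = 2.1666.
Total variance with 5 standardized items is 5, so the solution explains 2.1666/5 = 0.4333.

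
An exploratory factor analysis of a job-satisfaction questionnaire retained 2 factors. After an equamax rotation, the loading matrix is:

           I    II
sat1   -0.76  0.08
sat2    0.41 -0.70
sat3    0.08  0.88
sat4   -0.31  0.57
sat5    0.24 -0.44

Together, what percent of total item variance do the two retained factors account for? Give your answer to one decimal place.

53.9%

Communalities: 0.5840, 0.6581, 0.7808, 0.4210, 0.2512; Σh² = 2.6951.
Total variance with 5 standardized items is 5, so the solution explains 2.6951/5 = 0.5390 = 53.90%.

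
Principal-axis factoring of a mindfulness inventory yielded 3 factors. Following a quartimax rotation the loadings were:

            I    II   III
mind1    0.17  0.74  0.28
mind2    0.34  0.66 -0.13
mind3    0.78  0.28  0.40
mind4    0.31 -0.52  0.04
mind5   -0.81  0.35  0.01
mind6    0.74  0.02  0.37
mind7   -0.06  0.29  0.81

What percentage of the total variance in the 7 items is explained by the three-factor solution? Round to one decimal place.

66.4%

SS loadings by factor: 2.0563, 1.5390, 1.0500; total = 4.6453.
Total variance with 7 standardized items is 7, so the solution explains 4.6453/7 = 0.6636 = 66.36%.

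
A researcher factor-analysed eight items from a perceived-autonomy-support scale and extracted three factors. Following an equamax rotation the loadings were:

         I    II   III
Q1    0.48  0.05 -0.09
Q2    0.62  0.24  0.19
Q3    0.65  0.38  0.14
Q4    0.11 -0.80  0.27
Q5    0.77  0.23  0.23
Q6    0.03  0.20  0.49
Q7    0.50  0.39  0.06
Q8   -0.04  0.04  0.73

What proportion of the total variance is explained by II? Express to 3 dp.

0.136

SS loadings for II = 0.05² + 0.24² + 0.38² + (-0.80)² + 0.23² + 0.20² + 0.39² + 0.04² = 1.0911
Proportion of variance = 1.0911 / 8 = 0.1364.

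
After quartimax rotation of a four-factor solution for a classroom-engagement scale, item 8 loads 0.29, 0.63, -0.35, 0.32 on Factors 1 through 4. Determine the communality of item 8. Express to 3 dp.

h² = 0.29² + 0.63² + (-0.35)² + 0.32² = 0.0841 + 0.3969 + 0.1225 + 0.1024 = 0.7059

0.706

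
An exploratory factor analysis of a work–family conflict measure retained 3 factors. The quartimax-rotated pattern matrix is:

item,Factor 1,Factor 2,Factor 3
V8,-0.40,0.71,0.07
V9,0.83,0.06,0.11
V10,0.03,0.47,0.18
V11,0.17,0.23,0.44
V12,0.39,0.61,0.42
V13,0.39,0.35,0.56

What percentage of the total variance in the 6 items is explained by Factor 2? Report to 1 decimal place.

SS loadings for Factor 2 = 0.71² + 0.06² + 0.47² + 0.23² + 0.61² + 0.35² = 1.2761
With 6 standardized items, total variance = 6. Proportion = 1.2761/6 = 0.2127 → 21.27%.

21.3%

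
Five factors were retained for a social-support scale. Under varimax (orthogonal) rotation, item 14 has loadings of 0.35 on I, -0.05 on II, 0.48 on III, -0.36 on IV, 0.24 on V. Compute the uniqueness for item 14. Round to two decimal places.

0.46

h² = 0.35² + (-0.05)² + 0.48² + (-0.36)² + 0.24² = 0.1225 + 0.0025 + 0.2304 + 0.1296 + 0.0576 = 0.5426
Uniqueness u² = 1 − h² = 1 − 0.5426 = 0.4574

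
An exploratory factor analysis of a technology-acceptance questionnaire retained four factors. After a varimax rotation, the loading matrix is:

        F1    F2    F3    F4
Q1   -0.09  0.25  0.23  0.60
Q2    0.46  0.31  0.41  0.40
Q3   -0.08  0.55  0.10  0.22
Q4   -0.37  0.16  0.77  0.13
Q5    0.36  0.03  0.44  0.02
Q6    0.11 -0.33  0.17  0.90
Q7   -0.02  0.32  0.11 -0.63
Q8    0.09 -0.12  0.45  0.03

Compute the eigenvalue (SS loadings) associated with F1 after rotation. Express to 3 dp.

SS loadings for F1 = (-0.09)² + 0.46² + (-0.08)² + (-0.37)² + 0.36² + 0.11² + (-0.02)² + 0.09² = 0.0081 + 0.2116 + 0.0064 + 0.1369 + 0.1296 + 0.0121 + 0.0004 + 0.0081 = 0.5132

0.513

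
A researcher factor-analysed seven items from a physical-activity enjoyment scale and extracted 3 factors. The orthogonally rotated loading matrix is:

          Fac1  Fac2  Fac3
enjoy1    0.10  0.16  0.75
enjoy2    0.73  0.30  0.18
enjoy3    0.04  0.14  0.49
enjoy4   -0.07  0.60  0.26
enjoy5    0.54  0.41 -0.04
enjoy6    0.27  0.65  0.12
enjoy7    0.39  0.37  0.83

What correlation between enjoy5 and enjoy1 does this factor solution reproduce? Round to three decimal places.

0.090

r̂ = Σ λ_i·λ_j across factors = (0.54)(0.10) + (0.41)(0.16) + (-0.04)(0.75)
  = +0.0540 +0.0656 -0.0300 = 0.0896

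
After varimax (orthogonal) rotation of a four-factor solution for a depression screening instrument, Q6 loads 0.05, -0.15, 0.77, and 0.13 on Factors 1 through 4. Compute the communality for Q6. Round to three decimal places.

h² = 0.05² + (-0.15)² + 0.77² + 0.13² = 0.0025 + 0.0225 + 0.5929 + 0.0169 = 0.6348

0.635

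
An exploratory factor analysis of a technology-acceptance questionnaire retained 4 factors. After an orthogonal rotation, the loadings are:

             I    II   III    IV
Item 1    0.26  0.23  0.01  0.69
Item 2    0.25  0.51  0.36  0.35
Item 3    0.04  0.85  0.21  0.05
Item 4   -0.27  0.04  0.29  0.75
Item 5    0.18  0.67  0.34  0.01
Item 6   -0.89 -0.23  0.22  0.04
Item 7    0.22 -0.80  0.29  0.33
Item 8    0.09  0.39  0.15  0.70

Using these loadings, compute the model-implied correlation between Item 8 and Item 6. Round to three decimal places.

r̂ = Σ λ_i·λ_j across factors = (0.09)(-0.89) + (0.39)(-0.23) + (0.15)(0.22) + (0.70)(0.04)
  = -0.0801 -0.0897 +0.0330 +0.0280 = -0.1088

-0.109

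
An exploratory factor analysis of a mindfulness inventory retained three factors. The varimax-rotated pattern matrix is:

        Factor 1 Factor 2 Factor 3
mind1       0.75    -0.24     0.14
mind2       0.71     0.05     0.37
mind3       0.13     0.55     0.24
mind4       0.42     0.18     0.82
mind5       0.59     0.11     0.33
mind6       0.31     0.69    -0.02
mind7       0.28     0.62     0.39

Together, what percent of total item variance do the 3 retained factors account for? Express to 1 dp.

SS loadings by factor: 1.7825, 1.2676, 1.1479; total = 4.1980.
Total variance with 7 standardized items is 7, so the solution explains 4.1980/7 = 0.5997 = 59.97%.

60.0%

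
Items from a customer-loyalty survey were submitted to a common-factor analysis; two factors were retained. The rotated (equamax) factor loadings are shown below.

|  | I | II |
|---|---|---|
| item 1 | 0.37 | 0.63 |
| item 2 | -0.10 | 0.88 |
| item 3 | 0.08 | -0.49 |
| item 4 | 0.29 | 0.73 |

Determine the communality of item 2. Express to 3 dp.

h² = (-0.10)² + 0.88² = 0.0100 + 0.7744 = 0.7844

0.784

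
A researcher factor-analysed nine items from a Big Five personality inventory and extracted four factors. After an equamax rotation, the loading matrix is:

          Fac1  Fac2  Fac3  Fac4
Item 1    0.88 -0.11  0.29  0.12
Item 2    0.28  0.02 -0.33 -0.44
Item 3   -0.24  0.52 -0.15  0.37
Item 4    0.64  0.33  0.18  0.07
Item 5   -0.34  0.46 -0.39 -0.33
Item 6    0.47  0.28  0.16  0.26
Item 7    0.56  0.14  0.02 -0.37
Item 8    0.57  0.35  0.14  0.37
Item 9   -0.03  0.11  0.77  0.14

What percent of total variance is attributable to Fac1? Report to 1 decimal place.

SS loadings for Fac1 = 0.88² + 0.28² + (-0.24)² + 0.64² + (-0.34)² + 0.47² + 0.56² + 0.57² + (-0.03)² = 2.2959
With 9 standardized items, total variance = 9. Proportion = 2.2959/9 = 0.2551 → 25.51%.

25.5%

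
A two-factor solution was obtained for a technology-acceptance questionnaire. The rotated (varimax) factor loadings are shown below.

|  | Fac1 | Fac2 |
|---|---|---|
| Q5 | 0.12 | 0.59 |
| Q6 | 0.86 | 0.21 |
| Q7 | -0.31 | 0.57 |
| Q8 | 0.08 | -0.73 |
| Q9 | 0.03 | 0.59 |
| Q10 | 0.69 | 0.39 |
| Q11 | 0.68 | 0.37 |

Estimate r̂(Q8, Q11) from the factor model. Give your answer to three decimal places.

-0.216

r̂ = Σ λ_i·λ_j across factors = (0.08)(0.68) + (-0.73)(0.37)
  = +0.0544 -0.2701 = -0.2157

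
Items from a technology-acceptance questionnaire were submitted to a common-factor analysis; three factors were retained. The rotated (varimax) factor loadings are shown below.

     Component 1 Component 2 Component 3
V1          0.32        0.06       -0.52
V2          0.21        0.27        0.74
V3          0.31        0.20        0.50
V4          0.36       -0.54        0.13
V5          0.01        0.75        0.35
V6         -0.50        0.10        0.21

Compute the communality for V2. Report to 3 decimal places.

0.665

h² = 0.21² + 0.27² + 0.74² = 0.0441 + 0.0729 + 0.5476 = 0.6646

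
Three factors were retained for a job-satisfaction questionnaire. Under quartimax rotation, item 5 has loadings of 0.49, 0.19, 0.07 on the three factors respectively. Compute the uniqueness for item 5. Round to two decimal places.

h² = 0.49² + 0.19² + 0.07² = 0.2401 + 0.0361 + 0.0049 = 0.2811
Uniqueness u² = 1 − h² = 1 − 0.2811 = 0.7189

0.72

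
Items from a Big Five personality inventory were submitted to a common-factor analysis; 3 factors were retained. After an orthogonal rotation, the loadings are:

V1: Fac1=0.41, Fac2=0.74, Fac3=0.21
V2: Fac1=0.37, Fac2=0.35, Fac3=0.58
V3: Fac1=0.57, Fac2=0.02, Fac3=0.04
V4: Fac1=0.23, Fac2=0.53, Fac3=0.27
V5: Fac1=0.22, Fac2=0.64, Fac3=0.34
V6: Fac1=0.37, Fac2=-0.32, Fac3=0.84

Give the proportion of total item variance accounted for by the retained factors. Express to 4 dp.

0.6013

SS loadings by factor: 0.8681, 1.4634, 1.2762; total = 3.6077.
Total variance with 6 standardized items is 6, so the solution explains 3.6077/6 = 0.6013.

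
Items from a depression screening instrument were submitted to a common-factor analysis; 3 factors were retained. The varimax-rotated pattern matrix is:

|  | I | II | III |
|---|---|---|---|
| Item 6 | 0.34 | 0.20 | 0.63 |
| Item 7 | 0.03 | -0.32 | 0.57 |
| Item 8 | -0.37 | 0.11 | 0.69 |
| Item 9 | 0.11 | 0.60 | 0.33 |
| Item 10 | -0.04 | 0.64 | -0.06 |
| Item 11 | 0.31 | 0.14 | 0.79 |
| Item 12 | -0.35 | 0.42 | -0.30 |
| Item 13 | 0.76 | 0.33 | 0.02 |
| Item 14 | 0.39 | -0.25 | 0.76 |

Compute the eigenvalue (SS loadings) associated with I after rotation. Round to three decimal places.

1.215

SS loadings for I = 0.34² + 0.03² + (-0.37)² + 0.11² + (-0.04)² + 0.31² + (-0.35)² + 0.76² + 0.39² = 0.1156 + 0.0009 + 0.1369 + 0.0121 + 0.0016 + 0.0961 + 0.1225 + 0.5776 + 0.1521 = 1.2154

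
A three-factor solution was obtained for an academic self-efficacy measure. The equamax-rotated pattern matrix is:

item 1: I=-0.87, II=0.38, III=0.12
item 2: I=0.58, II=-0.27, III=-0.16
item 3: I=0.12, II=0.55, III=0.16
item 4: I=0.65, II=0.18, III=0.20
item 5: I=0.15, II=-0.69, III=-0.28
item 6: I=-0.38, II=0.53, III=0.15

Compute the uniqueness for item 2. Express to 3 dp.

h² = 0.58² + (-0.27)² + (-0.16)² = 0.3364 + 0.0729 + 0.0256 = 0.4349
Uniqueness u² = 1 − h² = 1 − 0.4349 = 0.5651

0.565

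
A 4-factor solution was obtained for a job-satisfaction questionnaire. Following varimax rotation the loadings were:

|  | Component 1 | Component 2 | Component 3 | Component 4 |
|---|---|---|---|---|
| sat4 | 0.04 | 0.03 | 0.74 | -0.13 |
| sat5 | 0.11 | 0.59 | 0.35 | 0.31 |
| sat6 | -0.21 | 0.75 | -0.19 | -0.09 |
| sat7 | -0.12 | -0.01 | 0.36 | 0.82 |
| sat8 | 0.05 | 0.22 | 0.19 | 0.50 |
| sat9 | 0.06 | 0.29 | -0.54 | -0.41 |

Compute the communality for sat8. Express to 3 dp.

0.337

h² = 0.05² + 0.22² + 0.19² + 0.50² = 0.0025 + 0.0484 + 0.0361 + 0.2500 = 0.3370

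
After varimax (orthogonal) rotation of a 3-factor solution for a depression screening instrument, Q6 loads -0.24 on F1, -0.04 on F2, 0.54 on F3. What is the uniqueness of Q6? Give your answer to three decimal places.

h² = (-0.24)² + (-0.04)² + 0.54² = 0.0576 + 0.0016 + 0.2916 = 0.3508
Uniqueness u² = 1 − h² = 1 − 0.3508 = 0.6492

0.649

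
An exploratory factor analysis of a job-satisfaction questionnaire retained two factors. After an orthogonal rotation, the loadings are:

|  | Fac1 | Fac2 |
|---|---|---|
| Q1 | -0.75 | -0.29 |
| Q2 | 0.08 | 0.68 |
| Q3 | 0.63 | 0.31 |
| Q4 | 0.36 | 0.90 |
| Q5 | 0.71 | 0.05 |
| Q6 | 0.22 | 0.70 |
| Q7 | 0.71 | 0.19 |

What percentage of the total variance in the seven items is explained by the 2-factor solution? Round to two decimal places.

SS loadings by factor: 2.1520, 1.9812; total = 4.1332.
Total variance with 7 standardized items is 7, so the solution explains 4.1332/7 = 0.5905 = 59.05%.

59.05%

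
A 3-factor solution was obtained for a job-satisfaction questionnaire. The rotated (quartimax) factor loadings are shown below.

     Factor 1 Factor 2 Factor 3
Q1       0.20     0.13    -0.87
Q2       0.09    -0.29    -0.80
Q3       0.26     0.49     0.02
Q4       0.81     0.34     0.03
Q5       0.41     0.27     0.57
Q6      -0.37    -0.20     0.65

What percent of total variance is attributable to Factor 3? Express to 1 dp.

SS loadings for Factor 3 = (-0.87)² + (-0.80)² + 0.02² + 0.03² + 0.57² + 0.65² = 2.1456
With 6 standardized items, total variance = 6. Proportion = 2.1456/6 = 0.3576 → 35.76%.

35.8%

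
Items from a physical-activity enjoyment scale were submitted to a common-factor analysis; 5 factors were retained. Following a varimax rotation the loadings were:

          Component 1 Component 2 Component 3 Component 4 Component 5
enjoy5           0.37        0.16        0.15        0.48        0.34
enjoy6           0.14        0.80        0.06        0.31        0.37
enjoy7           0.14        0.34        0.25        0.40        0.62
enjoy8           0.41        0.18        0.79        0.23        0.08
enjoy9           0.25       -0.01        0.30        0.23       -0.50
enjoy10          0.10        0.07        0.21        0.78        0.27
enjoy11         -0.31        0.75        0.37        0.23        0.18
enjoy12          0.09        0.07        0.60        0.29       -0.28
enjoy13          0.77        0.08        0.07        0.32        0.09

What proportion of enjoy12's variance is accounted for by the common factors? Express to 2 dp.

h² = 0.09² + 0.07² + 0.60² + 0.29² + (-0.28)² = 0.0081 + 0.0049 + 0.3600 + 0.0841 + 0.0784 = 0.5355

0.54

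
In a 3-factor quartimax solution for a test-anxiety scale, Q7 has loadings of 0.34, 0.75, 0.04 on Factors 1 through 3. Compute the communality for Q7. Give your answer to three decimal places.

h² = 0.34² + 0.75² + 0.04² = 0.1156 + 0.5625 + 0.0016 = 0.6797

0.680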